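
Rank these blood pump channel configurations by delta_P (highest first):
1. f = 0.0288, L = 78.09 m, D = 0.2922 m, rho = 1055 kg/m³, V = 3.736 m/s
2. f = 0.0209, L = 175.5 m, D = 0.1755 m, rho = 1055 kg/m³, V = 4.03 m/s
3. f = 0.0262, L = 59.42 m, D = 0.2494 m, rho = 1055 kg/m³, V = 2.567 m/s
Case 1: delta_P = 56.67 kPa
Case 2: delta_P = 179.1 kPa
Case 3: delta_P = 21.7 kPa
Ranking (highest first): 2, 1, 3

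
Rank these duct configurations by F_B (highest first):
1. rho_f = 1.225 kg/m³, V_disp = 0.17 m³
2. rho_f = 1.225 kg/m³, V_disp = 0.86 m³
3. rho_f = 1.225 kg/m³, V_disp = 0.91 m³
Case 1: F_B = 2.043 N
Case 2: F_B = 10.33 N
Case 3: F_B = 10.94 N
Ranking (highest first): 3, 2, 1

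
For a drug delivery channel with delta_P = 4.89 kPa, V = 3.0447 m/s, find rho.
Formula: V = \sqrt{\frac{2 \Delta P}{\rho}}
Substituting knowns: 3.0447 = √(2·(4.89·1000)/rho)
Solving for rho: rho = 2·(4.89·1000)/3.0447² = 1055 kg/m³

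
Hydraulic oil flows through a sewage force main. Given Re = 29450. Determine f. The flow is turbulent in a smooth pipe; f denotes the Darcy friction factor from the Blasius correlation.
Formula: f = \frac{0.316}{Re^{0.25}}
f = 0.316/29450^0.25 = 0.02412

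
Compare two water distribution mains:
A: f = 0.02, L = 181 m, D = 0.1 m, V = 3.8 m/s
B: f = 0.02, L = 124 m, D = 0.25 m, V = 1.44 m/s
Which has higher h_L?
h_L(A) = 26.64 m, h_L(B) = 1.048 m. Answer: A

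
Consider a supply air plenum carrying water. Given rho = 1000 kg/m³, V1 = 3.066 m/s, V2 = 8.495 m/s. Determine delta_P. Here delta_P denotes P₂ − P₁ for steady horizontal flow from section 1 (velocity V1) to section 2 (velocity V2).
Formula: \Delta P = \frac{1}{2} \rho (V_1^2 - V_2^2)
delta_P = 0.5·1000·(3.066² − 8.495²)/1000 = -31.38 kPa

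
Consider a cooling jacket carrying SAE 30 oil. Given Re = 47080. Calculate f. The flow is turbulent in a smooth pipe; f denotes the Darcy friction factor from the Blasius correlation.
Formula: f = \frac{0.316}{Re^{0.25}}
f = 0.316/47080^0.25 = 0.02145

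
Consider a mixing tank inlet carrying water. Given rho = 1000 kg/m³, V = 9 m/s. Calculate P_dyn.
Formula: P_{dyn} = \frac{1}{2} \rho V^2
P_dyn = 0.5·1000·9²/1000 = 40.5 kPa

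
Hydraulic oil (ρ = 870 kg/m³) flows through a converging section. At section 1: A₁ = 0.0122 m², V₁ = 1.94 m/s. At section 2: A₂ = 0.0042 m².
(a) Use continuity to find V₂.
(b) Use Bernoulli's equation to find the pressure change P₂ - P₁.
(a) Continuity: A₁V₁=A₂V₂ -> V₂=A₁V₁/A₂=0.0122*1.94/0.0042=5.64 m/s
(b) Bernoulli: P₂-P₁=0.5*rho*(V₁^2-V₂^2)/1000=0.5*870*(1.94^2-5.64^2)/1000=-12.2 kPa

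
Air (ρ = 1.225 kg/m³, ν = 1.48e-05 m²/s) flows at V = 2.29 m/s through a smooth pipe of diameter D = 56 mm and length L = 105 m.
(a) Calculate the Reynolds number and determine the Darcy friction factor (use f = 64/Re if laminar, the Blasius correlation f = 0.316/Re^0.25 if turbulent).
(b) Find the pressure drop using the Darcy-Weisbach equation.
(a) Re = V·D/ν = 2.29·0.056/1.48e-05 = 8664.9 → turbulent (Re > 4000); f = 0.316/Re^0.25 = 0.316/8664.9^0.25 = 0.032753
(b) Darcy-Weisbach: ΔP = f·(L/D)·½ρV²/1000 = 0.032753·(105/0.056)·½·1.225·2.29²/1000 = 0.1973 kPa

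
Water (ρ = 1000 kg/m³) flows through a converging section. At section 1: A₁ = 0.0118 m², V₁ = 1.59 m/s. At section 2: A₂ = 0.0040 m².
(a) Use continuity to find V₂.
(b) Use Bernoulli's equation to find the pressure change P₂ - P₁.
(a) Continuity: A₁V₁=A₂V₂ -> V₂=A₁V₁/A₂=0.0118*1.59/0.0040=4.69 m/s
(b) Bernoulli: P₂-P₁=0.5*rho*(V₁^2-V₂^2)/1000=0.5*1000*(1.59^2-4.69^2)/1000=-9.734 kPa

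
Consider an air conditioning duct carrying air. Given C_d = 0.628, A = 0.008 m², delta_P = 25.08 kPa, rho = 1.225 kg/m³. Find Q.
Formula: Q = C_d A \sqrt{\frac{2 \Delta P}{\rho}}
Q = 0.628·0.008·√(2·(25.08·1000)/1.225)·1000 = 1017 L/s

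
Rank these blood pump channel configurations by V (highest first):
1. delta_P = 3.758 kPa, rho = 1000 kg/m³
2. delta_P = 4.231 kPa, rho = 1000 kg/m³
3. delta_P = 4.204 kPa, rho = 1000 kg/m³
Case 1: V = 2.742 m/s
Case 2: V = 2.909 m/s
Case 3: V = 2.9 m/s
Ranking (highest first): 2, 3, 1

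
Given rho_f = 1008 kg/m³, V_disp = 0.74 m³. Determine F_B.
Formula: F_B = \rho_f g V_{disp}
F_B = 1008·9.81·0.74 = 7317 N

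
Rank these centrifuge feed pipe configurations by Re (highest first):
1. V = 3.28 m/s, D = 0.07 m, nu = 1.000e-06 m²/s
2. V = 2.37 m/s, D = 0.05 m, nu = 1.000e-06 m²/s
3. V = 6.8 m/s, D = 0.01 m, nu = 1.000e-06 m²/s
Case 1: Re = 229600
Case 2: Re = 118500
Case 3: Re = 68000
Ranking (highest first): 1, 2, 3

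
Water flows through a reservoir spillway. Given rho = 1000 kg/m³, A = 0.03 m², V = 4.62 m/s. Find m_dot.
Formula: \dot{m} = \rho A V
m_dot = 1000·0.03·4.62 = 138.6 kg/s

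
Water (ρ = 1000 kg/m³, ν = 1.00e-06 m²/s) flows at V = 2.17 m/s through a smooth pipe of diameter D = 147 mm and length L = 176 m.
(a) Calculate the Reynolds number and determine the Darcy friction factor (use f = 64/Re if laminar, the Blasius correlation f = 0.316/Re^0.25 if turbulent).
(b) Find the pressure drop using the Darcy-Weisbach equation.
(a) Re = V·D/ν = 2.17·0.147/1.00e-06 = 318990 → turbulent (Re > 4000); f = 0.316/Re^0.25 = 0.316/318990^0.25 = 0.013297 (Blasius is strictly valid for Re ≲ 1e5; used here as the smooth-pipe estimate the problem specifies)
(b) Darcy-Weisbach: ΔP = f·(L/D)·½ρV²/1000 = 0.013297·(176/0.147)·½·1000·2.17²/1000 = 37.48 kPa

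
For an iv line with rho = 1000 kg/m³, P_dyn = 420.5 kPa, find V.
Formula: P_{dyn} = \frac{1}{2} \rho V^2
Substituting knowns: 420.5 = 0.5·1000·V²/1000
Solving for V: V = √(2·(420.5·1000)/1000) = 29 m/s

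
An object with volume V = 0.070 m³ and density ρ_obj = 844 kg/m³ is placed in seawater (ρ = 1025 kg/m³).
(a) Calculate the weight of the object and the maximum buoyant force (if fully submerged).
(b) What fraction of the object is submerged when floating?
(a) W=rho_obj*g*V=844*9.81*0.070=579.6 N; F_B(max)=rho*g*V=1025*9.81*0.070=703.9 N
(b) Floating fraction=rho_obj/rho=844/1025=0.823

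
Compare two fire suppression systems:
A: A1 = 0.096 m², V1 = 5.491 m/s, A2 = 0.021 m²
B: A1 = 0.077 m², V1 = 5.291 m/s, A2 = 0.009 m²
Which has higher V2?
V2(A) = 25.1 m/s, V2(B) = 45.27 m/s. Answer: B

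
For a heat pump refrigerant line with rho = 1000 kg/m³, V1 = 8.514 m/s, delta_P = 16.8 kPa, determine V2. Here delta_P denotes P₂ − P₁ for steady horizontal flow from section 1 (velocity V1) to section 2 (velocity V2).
Formula: \Delta P = \frac{1}{2} \rho (V_1^2 - V_2^2)
Substituting knowns: 16.8 = 0.5·1000·(8.514² − V2²)/1000
Solving for V2: V2 = √(8.514² − 2·(16.8·1000)/1000) = 6.236 m/s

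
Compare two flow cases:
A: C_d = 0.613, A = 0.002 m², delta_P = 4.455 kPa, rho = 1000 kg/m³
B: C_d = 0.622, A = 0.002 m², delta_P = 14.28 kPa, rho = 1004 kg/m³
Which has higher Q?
Q(A) = 3.66 L/s, Q(B) = 6.635 L/s. Answer: B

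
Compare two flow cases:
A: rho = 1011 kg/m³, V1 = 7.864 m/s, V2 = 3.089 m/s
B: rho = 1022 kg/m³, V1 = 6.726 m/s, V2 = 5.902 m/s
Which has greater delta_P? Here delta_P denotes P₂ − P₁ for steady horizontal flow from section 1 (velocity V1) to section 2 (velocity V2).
delta_P(A) = 26.44 kPa, delta_P(B) = 5.317 kPa. Answer: A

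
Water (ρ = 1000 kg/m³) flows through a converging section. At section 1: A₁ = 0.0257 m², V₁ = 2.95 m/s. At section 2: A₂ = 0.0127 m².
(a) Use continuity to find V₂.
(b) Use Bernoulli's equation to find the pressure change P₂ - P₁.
(a) Continuity: A₁V₁=A₂V₂ -> V₂=A₁V₁/A₂=0.0257*2.95/0.0127=5.97 m/s
(b) Bernoulli: P₂-P₁=0.5*rho*(V₁^2-V₂^2)/1000=0.5*1000*(2.95^2-5.97^2)/1000=-13.47 kPa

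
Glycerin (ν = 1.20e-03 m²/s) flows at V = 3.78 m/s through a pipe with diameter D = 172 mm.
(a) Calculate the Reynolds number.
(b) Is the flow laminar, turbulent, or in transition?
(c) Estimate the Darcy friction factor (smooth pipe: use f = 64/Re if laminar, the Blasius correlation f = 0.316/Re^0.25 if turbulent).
(a) Re = V·D/ν = 3.78·0.172/1.20e-03 = 541.8
(b) Flow regime: laminar (Re < 2300)
(c) Friction factor: f = 64/Re = 64/541.8 = 0.1181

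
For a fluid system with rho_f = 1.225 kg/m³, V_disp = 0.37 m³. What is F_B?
Formula: F_B = \rho_f g V_{disp}
F_B = 1.225·9.81·0.37 = 4.446 N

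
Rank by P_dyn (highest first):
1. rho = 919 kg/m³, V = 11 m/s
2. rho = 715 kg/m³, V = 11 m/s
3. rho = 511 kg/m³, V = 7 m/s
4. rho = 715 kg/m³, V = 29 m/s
Case 1: P_dyn = 55.6 kPa
Case 2: P_dyn = 43.26 kPa
Case 3: P_dyn = 12.52 kPa
Case 4: P_dyn = 300.7 kPa
Ranking (highest first): 4, 1, 2, 3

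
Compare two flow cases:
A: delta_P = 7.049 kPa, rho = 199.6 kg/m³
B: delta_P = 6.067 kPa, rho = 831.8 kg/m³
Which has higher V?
V(A) = 8.404 m/s, V(B) = 3.819 m/s. Answer: A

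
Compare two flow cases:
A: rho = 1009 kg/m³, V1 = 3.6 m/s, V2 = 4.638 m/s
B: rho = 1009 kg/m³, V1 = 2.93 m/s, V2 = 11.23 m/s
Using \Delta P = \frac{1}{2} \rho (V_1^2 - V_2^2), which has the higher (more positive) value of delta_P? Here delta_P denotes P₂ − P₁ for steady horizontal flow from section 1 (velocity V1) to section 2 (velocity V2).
delta_P(A) = -4.314 kPa, delta_P(B) = -59.29 kPa. Answer: A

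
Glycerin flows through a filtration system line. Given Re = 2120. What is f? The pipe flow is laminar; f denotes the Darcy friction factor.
Formula: f = \frac{64}{Re}
f = 64/2120 = 0.03019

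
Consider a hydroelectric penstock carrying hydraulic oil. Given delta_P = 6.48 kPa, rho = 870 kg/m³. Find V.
Formula: V = \sqrt{\frac{2 \Delta P}{\rho}}
V = √(2·(6.48·1000)/870) = 3.86 m/s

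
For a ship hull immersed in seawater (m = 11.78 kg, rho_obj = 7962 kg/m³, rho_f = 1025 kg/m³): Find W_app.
Formula: W_{app} = mg\left(1 - \frac{\rho_f}{\rho_{obj}}\right)
W_app = 11.78·9.81·(1 − 1025/7962) = 100.7 N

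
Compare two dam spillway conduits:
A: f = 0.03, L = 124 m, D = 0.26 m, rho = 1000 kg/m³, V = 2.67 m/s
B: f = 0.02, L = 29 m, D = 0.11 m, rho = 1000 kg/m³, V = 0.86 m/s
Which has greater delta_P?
delta_P(A) = 51 kPa, delta_P(B) = 1.95 kPa. Answer: A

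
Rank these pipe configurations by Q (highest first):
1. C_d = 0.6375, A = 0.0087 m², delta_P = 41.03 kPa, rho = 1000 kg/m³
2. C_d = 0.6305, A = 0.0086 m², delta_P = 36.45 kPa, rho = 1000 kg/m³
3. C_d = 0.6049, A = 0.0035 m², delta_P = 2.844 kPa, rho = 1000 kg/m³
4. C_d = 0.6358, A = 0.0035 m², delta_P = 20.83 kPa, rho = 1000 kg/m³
Case 1: Q = 50.24 L/s
Case 2: Q = 46.3 L/s
Case 3: Q = 5.049 L/s
Case 4: Q = 14.36 L/s
Ranking (highest first): 1, 2, 4, 3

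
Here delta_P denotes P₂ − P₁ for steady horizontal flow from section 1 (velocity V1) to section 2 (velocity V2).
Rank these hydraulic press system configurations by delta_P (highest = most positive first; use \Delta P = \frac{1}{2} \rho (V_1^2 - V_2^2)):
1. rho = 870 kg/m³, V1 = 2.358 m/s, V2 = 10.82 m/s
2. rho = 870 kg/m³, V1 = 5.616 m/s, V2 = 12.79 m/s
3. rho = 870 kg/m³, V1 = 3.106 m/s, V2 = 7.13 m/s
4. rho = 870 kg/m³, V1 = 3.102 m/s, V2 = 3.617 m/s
Case 1: delta_P = -48.51 kPa
Case 2: delta_P = -57.44 kPa
Case 3: delta_P = -17.92 kPa
Case 4: delta_P = -1.505 kPa
Ranking (highest first): 4, 3, 1, 2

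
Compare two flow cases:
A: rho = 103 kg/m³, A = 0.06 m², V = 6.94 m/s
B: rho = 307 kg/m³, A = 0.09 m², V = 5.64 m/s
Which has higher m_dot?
m_dot(A) = 42.89 kg/s, m_dot(B) = 155.8 kg/s. Answer: B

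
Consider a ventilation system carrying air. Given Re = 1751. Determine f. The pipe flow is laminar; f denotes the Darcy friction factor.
Formula: f = \frac{64}{Re}
f = 64/1751 = 0.03655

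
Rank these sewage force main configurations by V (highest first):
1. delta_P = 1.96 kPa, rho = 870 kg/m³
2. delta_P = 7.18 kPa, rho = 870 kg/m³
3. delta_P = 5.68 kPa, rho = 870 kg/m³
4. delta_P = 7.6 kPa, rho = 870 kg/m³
Case 1: V = 2.123 m/s
Case 2: V = 4.063 m/s
Case 3: V = 3.614 m/s
Case 4: V = 4.18 m/s
Ranking (highest first): 4, 2, 3, 1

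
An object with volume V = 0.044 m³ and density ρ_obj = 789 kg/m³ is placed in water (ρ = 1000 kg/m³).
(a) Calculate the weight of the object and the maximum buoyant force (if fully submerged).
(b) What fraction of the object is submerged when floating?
(a) W=rho_obj*g*V=789*9.81*0.044=340.6 N; F_B(max)=rho*g*V=1000*9.81*0.044=431.6 N
(b) Floating fraction=rho_obj/rho=789/1000=0.789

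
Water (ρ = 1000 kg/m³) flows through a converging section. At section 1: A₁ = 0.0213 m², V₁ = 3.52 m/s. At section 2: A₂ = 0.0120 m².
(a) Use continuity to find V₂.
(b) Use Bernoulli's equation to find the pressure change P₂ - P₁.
(a) Continuity: A₁V₁=A₂V₂ -> V₂=A₁V₁/A₂=0.0213*3.52/0.0120=6.25 m/s
(b) Bernoulli: P₂-P₁=0.5*rho*(V₁^2-V₂^2)/1000=0.5*1000*(3.52^2-6.25^2)/1000=-13.34 kPa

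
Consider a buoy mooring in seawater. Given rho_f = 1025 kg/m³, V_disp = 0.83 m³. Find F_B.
Formula: F_B = \rho_f g V_{disp}
F_B = 1025·9.81·0.83 = 8346 N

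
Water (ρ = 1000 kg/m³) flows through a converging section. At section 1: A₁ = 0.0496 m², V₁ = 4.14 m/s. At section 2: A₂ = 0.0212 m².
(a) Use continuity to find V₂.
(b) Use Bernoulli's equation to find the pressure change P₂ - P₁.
(a) Continuity: A₁V₁=A₂V₂ -> V₂=A₁V₁/A₂=0.0496*4.14/0.0212=9.69 m/s
(b) Bernoulli: P₂-P₁=0.5*rho*(V₁^2-V₂^2)/1000=0.5*1000*(4.14^2-9.69^2)/1000=-38.38 kPa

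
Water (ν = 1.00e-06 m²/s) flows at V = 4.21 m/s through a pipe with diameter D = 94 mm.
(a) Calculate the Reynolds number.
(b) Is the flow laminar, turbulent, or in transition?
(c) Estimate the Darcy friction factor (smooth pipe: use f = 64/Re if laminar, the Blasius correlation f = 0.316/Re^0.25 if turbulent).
(a) Re = V·D/ν = 4.21·0.094/1.00e-06 = 395740
(b) Flow regime: turbulent (Re > 4000)
(c) Friction factor: f = 0.316/Re^0.25 = 0.316/395740^0.25 = 0.0126 (Blasius is strictly valid for Re ≲ 1e5; used here as the smooth-pipe estimate the problem specifies)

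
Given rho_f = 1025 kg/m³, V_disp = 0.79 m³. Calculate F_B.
Formula: F_B = \rho_f g V_{disp}
F_B = 1025·9.81·0.79 = 7944 N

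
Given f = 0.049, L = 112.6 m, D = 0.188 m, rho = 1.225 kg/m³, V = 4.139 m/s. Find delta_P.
Formula: \Delta P = f \frac{L}{D} \frac{\rho V^2}{2}
delta_P = 0.049·(112.6/0.188)·0.5·1.225·4.139²/1000 = 0.3079 kPa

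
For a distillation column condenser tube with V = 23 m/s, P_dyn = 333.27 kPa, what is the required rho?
Formula: P_{dyn} = \frac{1}{2} \rho V^2
Substituting knowns: 333.27 = 0.5·rho·23²/1000
Solving for rho: rho = 2·(333.27·1000)/23² = 1260 kg/m³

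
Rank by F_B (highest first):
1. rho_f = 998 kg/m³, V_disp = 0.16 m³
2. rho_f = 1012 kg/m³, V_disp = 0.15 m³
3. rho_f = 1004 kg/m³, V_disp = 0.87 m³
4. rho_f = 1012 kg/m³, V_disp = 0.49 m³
Case 1: F_B = 1566 N
Case 2: F_B = 1489 N
Case 3: F_B = 8569 N
Case 4: F_B = 4865 N
Ranking (highest first): 3, 4, 1, 2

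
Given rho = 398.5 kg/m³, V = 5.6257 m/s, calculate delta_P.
Formula: V = \sqrt{\frac{2 \Delta P}{\rho}}
Substituting knowns: 5.6257 = √(2·(delta_P·1000)/398.5)
Solving for delta_P: delta_P = 5.6257²·398.5/2/1000 = 6.306 kPa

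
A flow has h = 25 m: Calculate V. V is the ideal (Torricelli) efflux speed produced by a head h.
Formula: V = \sqrt{2 g h}
V = √(2·9.81·25) = 22.15 m/s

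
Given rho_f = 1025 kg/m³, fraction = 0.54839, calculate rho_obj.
Formula: f_{sub} = \frac{\rho_{obj}}{\rho_f}
Substituting knowns: 0.54839 = rho_obj/1025
Solving for rho_obj: rho_obj = 0.54839·1025 = 562.1 kg/m³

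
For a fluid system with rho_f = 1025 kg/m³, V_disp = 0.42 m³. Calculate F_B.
Formula: F_B = \rho_f g V_{disp}
F_B = 1025·9.81·0.42 = 4223 N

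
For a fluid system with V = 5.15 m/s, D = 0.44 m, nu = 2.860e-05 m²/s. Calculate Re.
Formula: Re = \frac{V D}{\nu}
Re = 5.15·0.44/2.860e-05 = 79231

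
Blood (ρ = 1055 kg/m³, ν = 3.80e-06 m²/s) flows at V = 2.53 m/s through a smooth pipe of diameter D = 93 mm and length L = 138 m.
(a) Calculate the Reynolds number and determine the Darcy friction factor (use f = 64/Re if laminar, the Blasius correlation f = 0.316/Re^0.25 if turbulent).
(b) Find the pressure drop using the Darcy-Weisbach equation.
(a) Re = V·D/ν = 2.53·0.093/3.80e-06 = 61918 → turbulent (Re > 4000); f = 0.316/Re^0.25 = 0.316/61918^0.25 = 0.020032
(b) Darcy-Weisbach: ΔP = f·(L/D)·½ρV²/1000 = 0.020032·(138/0.093)·½·1055·2.53²/1000 = 100.4 kPa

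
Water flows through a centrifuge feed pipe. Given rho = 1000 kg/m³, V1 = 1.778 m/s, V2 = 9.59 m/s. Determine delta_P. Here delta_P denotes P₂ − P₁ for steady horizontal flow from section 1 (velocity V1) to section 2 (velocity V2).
Formula: \Delta P = \frac{1}{2} \rho (V_1^2 - V_2^2)
delta_P = 0.5·1000·(1.778² − 9.59²)/1000 = -44.4 kPa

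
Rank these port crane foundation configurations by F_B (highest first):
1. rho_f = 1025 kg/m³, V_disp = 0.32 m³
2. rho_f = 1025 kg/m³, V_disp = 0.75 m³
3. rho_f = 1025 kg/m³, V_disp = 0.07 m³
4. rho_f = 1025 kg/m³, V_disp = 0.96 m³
Case 1: F_B = 3218 N
Case 2: F_B = 7541 N
Case 3: F_B = 703.9 N
Case 4: F_B = 9653 N
Ranking (highest first): 4, 2, 1, 3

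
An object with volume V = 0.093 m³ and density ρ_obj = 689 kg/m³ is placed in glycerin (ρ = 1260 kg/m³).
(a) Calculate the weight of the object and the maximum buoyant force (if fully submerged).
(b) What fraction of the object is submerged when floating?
(a) W=rho_obj*g*V=689*9.81*0.093=628.6 N; F_B(max)=rho*g*V=1260*9.81*0.093=1149.5 N
(b) Floating fraction=rho_obj/rho=689/1260=0.547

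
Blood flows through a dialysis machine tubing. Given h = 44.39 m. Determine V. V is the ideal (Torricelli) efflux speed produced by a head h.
Formula: V = \sqrt{2 g h}
V = √(2·9.81·44.39) = 29.51 m/s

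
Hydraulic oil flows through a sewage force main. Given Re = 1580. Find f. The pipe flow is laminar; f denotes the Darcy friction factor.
Formula: f = \frac{64}{Re}
f = 64/1580 = 0.04051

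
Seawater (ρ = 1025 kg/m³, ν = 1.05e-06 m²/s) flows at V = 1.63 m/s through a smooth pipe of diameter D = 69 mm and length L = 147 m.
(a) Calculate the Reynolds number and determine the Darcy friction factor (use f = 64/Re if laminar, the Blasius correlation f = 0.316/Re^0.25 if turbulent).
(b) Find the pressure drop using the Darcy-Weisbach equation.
(a) Re = V·D/ν = 1.63·0.069/1.05e-06 = 107110 → turbulent (Re > 4000); f = 0.316/Re^0.25 = 0.316/107110^0.25 = 0.017467 (Blasius is strictly valid for Re ≲ 1e5; used here as the smooth-pipe estimate the problem specifies)
(b) Darcy-Weisbach: ΔP = f·(L/D)·½ρV²/1000 = 0.017467·(147/0.069)·½·1025·1.63²/1000 = 50.67 kPa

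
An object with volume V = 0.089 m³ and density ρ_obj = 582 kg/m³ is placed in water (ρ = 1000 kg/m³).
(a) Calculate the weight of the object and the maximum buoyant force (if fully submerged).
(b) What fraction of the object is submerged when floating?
(a) W=rho_obj*g*V=582*9.81*0.089=508.1 N; F_B(max)=rho*g*V=1000*9.81*0.089=873.1 N
(b) Floating fraction=rho_obj/rho=582/1000=0.582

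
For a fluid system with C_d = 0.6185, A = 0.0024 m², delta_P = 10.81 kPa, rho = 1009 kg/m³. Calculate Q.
Formula: Q = C_d A \sqrt{\frac{2 \Delta P}{\rho}}
Q = 0.6185·0.0024·√(2·(10.81·1000)/1009)·1000 = 6.871 L/s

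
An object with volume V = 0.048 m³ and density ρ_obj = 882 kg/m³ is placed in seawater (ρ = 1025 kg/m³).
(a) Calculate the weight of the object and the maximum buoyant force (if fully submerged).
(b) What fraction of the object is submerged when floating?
(a) W=rho_obj*g*V=882*9.81*0.048=415.3 N; F_B(max)=rho*g*V=1025*9.81*0.048=482.7 N
(b) Floating fraction=rho_obj/rho=882/1025=0.860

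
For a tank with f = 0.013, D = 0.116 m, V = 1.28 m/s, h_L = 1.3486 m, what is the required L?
Formula: h_L = f \frac{L}{D} \frac{V^2}{2g}
Substituting knowns: 1.3486 = 0.013·(L/0.116)·1.28²/(2·9.81)
Solving for L: L = 1.3486·2·9.81·0.116/(0.013·1.28²) = 144.1 m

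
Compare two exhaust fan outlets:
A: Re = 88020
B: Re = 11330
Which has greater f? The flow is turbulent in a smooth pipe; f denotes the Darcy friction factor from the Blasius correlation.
f(A) = 0.01835, f(B) = 0.03063. Answer: B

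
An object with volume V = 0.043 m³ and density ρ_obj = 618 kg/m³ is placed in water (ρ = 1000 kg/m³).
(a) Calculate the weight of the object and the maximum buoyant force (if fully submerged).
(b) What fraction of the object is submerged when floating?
(a) W=rho_obj*g*V=618*9.81*0.043=260.7 N; F_B(max)=rho*g*V=1000*9.81*0.043=421.8 N
(b) Floating fraction=rho_obj/rho=618/1000=0.618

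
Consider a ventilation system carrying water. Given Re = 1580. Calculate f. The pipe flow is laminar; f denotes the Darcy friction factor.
Formula: f = \frac{64}{Re}
f = 64/1580 = 0.04051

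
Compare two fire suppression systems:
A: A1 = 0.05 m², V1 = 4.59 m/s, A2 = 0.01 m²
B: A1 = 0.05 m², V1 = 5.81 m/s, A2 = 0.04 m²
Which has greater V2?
V2(A) = 22.95 m/s, V2(B) = 7.262 m/s. Answer: A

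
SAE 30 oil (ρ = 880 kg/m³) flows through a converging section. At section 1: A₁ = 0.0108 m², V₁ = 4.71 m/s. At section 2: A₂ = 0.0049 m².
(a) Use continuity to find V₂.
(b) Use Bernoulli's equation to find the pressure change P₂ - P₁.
(a) Continuity: A₁V₁=A₂V₂ -> V₂=A₁V₁/A₂=0.0108*4.71/0.0049=10.38 m/s
(b) Bernoulli: P₂-P₁=0.5*rho*(V₁^2-V₂^2)/1000=0.5*880*(4.71^2-10.38^2)/1000=-37.65 kPa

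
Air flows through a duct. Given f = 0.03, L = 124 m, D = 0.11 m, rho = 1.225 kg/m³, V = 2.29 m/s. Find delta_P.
Formula: \Delta P = f \frac{L}{D} \frac{\rho V^2}{2}
delta_P = 0.03·(124/0.11)·0.5·1.225·2.29²/1000 = 0.1086 kPa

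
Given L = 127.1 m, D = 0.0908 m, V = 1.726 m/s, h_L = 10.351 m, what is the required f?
Formula: h_L = f \frac{L}{D} \frac{V^2}{2g}
Substituting knowns: 10.351 = f·(127.1/0.0908)·1.726²/(2·9.81)
Solving for f: f = 10.351·2·9.81/((127.1/0.0908)·1.726²) = 0.0487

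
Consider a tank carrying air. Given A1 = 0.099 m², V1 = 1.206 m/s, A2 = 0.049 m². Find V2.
Formula: V_2 = \frac{A_1 V_1}{A_2}
V2 = 0.099·1.206/0.049 = 2.437 m/s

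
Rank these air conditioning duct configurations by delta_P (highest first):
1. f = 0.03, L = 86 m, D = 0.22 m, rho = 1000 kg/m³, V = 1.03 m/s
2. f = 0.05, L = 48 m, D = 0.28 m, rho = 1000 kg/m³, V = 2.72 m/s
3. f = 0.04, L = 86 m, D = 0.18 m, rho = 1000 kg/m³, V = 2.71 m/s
Case 1: delta_P = 6.221 kPa
Case 2: delta_P = 31.71 kPa
Case 3: delta_P = 70.18 kPa
Ranking (highest first): 3, 2, 1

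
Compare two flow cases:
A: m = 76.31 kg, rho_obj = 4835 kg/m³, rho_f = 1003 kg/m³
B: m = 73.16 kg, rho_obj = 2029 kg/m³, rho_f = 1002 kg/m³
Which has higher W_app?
W_app(A) = 593.3 N, W_app(B) = 363.3 N. Answer: A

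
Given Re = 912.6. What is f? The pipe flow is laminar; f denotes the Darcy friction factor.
Formula: f = \frac{64}{Re}
f = 64/912.6 = 0.07013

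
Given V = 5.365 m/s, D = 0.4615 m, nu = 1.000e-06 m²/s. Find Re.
Formula: Re = \frac{V D}{\nu}
Re = 5.365·0.4615/1.000e-06 = 2.476e+06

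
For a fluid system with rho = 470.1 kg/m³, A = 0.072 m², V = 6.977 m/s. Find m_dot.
Formula: \dot{m} = \rho A V
m_dot = 470.1·0.072·6.977 = 236.2 kg/s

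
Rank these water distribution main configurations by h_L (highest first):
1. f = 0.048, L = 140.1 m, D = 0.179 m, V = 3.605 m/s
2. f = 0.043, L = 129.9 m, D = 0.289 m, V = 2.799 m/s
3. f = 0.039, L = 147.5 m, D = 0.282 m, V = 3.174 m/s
Case 1: h_L = 24.89 m
Case 2: h_L = 7.718 m
Case 3: h_L = 10.47 m
Ranking (highest first): 1, 3, 2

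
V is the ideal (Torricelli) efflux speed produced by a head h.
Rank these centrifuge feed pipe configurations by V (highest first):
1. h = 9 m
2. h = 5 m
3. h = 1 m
Case 1: V = 13.29 m/s
Case 2: V = 9.905 m/s
Case 3: V = 4.429 m/s
Ranking (highest first): 1, 2, 3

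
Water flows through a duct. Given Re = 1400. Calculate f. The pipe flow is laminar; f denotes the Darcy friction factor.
Formula: f = \frac{64}{Re}
f = 64/1400 = 0.04571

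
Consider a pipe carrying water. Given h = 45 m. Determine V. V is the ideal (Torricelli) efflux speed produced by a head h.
Formula: V = \sqrt{2 g h}
V = √(2·9.81·45) = 29.71 m/s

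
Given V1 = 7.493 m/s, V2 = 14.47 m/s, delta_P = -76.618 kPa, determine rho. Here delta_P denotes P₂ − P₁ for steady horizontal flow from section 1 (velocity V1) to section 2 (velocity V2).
Formula: \Delta P = \frac{1}{2} \rho (V_1^2 - V_2^2)
Substituting knowns: -76.618 = 0.5·rho·(7.493² − 14.47²)/1000
Solving for rho: rho = 2·(-76.618·1000)/(7.493² − 14.47²) = 1000 kg/m³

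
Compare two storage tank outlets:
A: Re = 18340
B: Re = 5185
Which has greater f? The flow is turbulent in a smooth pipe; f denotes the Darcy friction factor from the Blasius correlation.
f(A) = 0.02715, f(B) = 0.03724. Answer: B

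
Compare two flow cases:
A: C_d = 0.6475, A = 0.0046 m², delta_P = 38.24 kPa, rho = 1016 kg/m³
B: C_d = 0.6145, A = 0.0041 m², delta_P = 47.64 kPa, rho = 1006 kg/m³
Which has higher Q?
Q(A) = 25.84 L/s, Q(B) = 24.52 L/s. Answer: A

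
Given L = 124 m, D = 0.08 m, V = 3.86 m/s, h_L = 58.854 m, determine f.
Formula: h_L = f \frac{L}{D} \frac{V^2}{2g}
Substituting knowns: 58.854 = f·(124/0.08)·3.86²/(2·9.81)
Solving for f: f = 58.854·2·9.81/((124/0.08)·3.86²) = 0.05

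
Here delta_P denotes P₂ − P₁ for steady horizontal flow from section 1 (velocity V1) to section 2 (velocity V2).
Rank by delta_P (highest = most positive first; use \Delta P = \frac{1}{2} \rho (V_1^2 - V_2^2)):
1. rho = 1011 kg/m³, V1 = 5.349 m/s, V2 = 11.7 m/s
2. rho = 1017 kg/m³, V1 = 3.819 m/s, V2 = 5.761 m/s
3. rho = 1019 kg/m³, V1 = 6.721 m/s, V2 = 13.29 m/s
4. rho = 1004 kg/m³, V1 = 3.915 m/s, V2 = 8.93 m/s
Case 1: delta_P = -54.73 kPa
Case 2: delta_P = -9.46 kPa
Case 3: delta_P = -66.97 kPa
Case 4: delta_P = -32.34 kPa
Ranking (highest first): 2, 4, 1, 3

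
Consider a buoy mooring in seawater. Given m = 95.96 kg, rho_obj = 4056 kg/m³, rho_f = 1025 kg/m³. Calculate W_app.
Formula: W_{app} = mg\left(1 - \frac{\rho_f}{\rho_{obj}}\right)
W_app = 95.96·9.81·(1 − 1025/4056) = 703.5 N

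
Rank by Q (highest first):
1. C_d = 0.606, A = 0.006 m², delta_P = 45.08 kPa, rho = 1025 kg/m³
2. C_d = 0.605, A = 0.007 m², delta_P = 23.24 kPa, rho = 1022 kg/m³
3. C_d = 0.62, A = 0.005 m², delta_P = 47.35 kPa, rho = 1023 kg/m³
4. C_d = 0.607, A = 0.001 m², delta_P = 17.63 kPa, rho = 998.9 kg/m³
Case 1: Q = 34.1 L/s
Case 2: Q = 28.56 L/s
Case 3: Q = 29.83 L/s
Case 4: Q = 3.606 L/s
Ranking (highest first): 1, 3, 2, 4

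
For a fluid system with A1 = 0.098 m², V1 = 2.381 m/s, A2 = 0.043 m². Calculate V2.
Formula: V_2 = \frac{A_1 V_1}{A_2}
V2 = 0.098·2.381/0.043 = 5.426 m/s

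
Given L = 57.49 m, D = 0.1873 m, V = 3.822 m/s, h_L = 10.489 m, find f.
Formula: h_L = f \frac{L}{D} \frac{V^2}{2g}
Substituting knowns: 10.489 = f·(57.49/0.1873)·3.822²/(2·9.81)
Solving for f: f = 10.489·2·9.81/((57.49/0.1873)·3.822²) = 0.0459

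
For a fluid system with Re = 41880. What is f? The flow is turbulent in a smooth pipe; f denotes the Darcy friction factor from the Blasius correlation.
Formula: f = \frac{0.316}{Re^{0.25}}
f = 0.316/41880^0.25 = 0.02209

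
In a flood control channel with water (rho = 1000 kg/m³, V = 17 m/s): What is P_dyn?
Formula: P_{dyn} = \frac{1}{2} \rho V^2
P_dyn = 0.5·1000·17²/1000 = 144.5 kPa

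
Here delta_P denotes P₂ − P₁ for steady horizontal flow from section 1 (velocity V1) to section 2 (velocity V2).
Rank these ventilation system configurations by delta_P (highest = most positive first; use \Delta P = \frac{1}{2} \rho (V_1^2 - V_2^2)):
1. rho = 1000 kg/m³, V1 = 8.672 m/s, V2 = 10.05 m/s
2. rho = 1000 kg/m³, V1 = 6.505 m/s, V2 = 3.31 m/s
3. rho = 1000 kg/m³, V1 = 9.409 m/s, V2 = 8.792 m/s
Case 1: delta_P = -12.9 kPa
Case 2: delta_P = 15.68 kPa
Case 3: delta_P = 5.615 kPa
Ranking (highest first): 2, 3, 1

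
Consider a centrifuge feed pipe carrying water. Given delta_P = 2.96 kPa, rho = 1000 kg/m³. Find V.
Formula: V = \sqrt{\frac{2 \Delta P}{\rho}}
V = √(2·(2.96·1000)/1000) = 2.433 m/s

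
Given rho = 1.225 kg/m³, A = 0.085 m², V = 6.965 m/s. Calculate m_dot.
Formula: \dot{m} = \rho A V
m_dot = 1.225·0.085·6.965 = 0.7252 kg/s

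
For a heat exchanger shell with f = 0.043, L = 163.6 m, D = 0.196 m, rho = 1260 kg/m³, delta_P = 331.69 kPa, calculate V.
Formula: \Delta P = f \frac{L}{D} \frac{\rho V^2}{2}
Substituting knowns: 331.69 = 0.043·(163.6/0.196)·0.5·1260·V²/1000
Solving for V: V = √((331.69·1000)/(0.043·(163.6/0.196)·0.5·1260)) = 3.83 m/s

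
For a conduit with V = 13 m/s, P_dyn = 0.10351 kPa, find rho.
Formula: P_{dyn} = \frac{1}{2} \rho V^2
Substituting knowns: 0.10351 = 0.5·rho·13²/1000
Solving for rho: rho = 2·(0.10351·1000)/13² = 1.225 kg/m³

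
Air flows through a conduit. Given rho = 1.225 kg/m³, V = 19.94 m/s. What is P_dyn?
Formula: P_{dyn} = \frac{1}{2} \rho V^2
P_dyn = 0.5·1.225·19.94²/1000 = 0.2435 kPa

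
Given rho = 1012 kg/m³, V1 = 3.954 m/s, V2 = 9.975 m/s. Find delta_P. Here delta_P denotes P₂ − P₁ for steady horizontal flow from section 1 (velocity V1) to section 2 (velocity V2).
Formula: \Delta P = \frac{1}{2} \rho (V_1^2 - V_2^2)
delta_P = 0.5·1012·(3.954² − 9.975²)/1000 = -42.44 kPa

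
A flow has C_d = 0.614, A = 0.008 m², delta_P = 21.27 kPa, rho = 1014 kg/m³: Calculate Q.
Formula: Q = C_d A \sqrt{\frac{2 \Delta P}{\rho}}
Q = 0.614·0.008·√(2·(21.27·1000)/1014)·1000 = 31.82 L/s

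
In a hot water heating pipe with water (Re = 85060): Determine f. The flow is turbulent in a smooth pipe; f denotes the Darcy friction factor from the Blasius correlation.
Formula: f = \frac{0.316}{Re^{0.25}}
f = 0.316/85060^0.25 = 0.0185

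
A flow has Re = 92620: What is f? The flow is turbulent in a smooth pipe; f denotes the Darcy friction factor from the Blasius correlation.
Formula: f = \frac{0.316}{Re^{0.25}}
f = 0.316/92620^0.25 = 0.01811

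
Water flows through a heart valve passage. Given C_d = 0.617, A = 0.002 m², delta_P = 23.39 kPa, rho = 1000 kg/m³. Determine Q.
Formula: Q = C_d A \sqrt{\frac{2 \Delta P}{\rho}}
Q = 0.617·0.002·√(2·(23.39·1000)/1000)·1000 = 8.44 L/s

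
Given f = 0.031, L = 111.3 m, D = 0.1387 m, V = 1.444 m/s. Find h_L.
Formula: h_L = f \frac{L}{D} \frac{V^2}{2g}
h_L = 0.031·(111.3/0.1387)·1.444²/(2·9.81) = 2.644 m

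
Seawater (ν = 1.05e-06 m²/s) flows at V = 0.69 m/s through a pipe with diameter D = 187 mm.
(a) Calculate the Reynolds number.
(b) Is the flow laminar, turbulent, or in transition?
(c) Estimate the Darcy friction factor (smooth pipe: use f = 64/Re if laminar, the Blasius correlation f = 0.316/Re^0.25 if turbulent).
(a) Re = V·D/ν = 0.69·0.187/1.05e-06 = 122890
(b) Flow regime: turbulent (Re > 4000)
(c) Friction factor: f = 0.316/Re^0.25 = 0.316/122890^0.25 = 0.01688 (Blasius is strictly valid for Re ≲ 1e5; used here as the smooth-pipe estimate the problem specifies)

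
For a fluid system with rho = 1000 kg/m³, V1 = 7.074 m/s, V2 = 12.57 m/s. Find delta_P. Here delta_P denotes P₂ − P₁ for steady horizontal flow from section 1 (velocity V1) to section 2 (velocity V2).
Formula: \Delta P = \frac{1}{2} \rho (V_1^2 - V_2^2)
delta_P = 0.5·1000·(7.074² − 12.57²)/1000 = -53.98 kPa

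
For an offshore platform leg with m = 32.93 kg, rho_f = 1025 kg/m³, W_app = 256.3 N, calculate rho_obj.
Formula: W_{app} = mg\left(1 - \frac{\rho_f}{\rho_{obj}}\right)
Substituting knowns: 256.3 = 32.93·9.81·(1 − 1025/rho_obj)
Solving for rho_obj: rho_obj = 1025/(1 − 256.3/(32.93·9.81)) = 4961 kg/m³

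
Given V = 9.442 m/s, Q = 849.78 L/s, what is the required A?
Formula: Q = A V
Substituting knowns: 849.78 = A·9.442·1000
Solving for A: A = (849.78/1000)/9.442 = 0.09 m²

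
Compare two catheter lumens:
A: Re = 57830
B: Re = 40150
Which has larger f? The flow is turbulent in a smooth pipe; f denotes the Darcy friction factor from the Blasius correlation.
f(A) = 0.02038, f(B) = 0.02232. Answer: B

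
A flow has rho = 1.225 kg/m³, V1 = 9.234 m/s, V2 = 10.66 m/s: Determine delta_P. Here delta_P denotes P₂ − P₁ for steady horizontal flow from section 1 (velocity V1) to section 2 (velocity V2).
Formula: \Delta P = \frac{1}{2} \rho (V_1^2 - V_2^2)
delta_P = 0.5·1.225·(9.234² − 10.66²)/1000 = -0.01738 kPa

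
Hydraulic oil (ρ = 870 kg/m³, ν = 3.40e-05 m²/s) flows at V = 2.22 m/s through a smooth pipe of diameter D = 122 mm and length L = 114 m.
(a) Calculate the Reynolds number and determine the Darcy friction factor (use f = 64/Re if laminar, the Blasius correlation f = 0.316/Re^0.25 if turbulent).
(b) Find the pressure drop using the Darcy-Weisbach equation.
(a) Re = V·D/ν = 2.22·0.122/3.40e-05 = 7965.9 → turbulent (Re > 4000); f = 0.316/Re^0.25 = 0.316/7965.9^0.25 = 0.033449
(b) Darcy-Weisbach: ΔP = f·(L/D)·½ρV²/1000 = 0.033449·(114/0.122)·½·870·2.22²/1000 = 67.01 kPa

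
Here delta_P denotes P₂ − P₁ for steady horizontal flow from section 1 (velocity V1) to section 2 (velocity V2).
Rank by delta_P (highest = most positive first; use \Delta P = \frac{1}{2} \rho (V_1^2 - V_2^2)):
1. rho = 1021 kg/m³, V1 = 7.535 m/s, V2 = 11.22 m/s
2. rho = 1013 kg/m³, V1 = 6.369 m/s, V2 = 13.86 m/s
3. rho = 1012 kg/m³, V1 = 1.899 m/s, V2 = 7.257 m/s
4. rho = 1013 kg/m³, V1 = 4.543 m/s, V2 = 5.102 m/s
Case 1: delta_P = -35.28 kPa
Case 2: delta_P = -76.75 kPa
Case 3: delta_P = -24.82 kPa
Case 4: delta_P = -2.731 kPa
Ranking (highest first): 4, 3, 1, 2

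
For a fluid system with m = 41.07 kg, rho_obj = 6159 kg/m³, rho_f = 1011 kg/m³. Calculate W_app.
Formula: W_{app} = mg\left(1 - \frac{\rho_f}{\rho_{obj}}\right)
W_app = 41.07·9.81·(1 − 1011/6159) = 336.8 N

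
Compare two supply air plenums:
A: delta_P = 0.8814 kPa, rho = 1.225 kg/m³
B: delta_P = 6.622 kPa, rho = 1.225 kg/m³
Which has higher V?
V(A) = 37.93 m/s, V(B) = 104 m/s. Answer: B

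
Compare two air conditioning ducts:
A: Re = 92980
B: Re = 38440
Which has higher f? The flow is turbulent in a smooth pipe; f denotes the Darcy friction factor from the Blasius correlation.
f(A) = 0.0181, f(B) = 0.02257. Answer: B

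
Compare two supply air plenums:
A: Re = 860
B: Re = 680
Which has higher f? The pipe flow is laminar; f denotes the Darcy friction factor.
f(A) = 0.07442, f(B) = 0.09412. Answer: B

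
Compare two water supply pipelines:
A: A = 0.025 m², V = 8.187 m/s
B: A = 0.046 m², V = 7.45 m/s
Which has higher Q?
Q(A) = 204.7 L/s, Q(B) = 342.7 L/s. Answer: B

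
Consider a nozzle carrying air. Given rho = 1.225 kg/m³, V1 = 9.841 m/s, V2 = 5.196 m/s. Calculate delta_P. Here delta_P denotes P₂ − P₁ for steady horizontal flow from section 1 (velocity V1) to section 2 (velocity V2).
Formula: \Delta P = \frac{1}{2} \rho (V_1^2 - V_2^2)
delta_P = 0.5·1.225·(9.841² − 5.196²)/1000 = 0.04278 kPa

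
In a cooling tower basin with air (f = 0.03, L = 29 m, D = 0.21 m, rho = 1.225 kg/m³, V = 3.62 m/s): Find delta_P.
Formula: \Delta P = f \frac{L}{D} \frac{\rho V^2}{2}
delta_P = 0.03·(29/0.21)·0.5·1.225·3.62²/1000 = 0.03325 kPa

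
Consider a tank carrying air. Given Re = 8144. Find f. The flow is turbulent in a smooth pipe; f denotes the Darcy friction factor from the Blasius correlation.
Formula: f = \frac{0.316}{Re^{0.25}}
f = 0.316/8144^0.25 = 0.03326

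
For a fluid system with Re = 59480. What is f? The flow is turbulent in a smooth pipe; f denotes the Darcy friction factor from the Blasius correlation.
Formula: f = \frac{0.316}{Re^{0.25}}
f = 0.316/59480^0.25 = 0.02023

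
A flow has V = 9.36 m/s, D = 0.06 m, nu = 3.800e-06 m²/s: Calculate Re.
Formula: Re = \frac{V D}{\nu}
Re = 9.36·0.06/3.800e-06 = 147789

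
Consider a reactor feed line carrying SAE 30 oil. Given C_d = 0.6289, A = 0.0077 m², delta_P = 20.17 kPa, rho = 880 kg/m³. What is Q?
Formula: Q = C_d A \sqrt{\frac{2 \Delta P}{\rho}}
Q = 0.6289·0.0077·√(2·(20.17·1000)/880)·1000 = 32.79 L/s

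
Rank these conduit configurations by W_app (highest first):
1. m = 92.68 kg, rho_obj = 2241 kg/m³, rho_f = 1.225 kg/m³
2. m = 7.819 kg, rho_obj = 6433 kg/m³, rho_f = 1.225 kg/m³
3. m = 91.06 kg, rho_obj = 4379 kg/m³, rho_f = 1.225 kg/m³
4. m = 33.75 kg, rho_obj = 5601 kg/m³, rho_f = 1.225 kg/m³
Case 1: W_app = 908.7 N
Case 2: W_app = 76.69 N
Case 3: W_app = 893 N
Case 4: W_app = 331 N
Ranking (highest first): 1, 3, 4, 2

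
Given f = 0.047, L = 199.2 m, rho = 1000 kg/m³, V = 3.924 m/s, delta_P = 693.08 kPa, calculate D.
Formula: \Delta P = f \frac{L}{D} \frac{\rho V^2}{2}
Substituting knowns: 693.08 = 0.047·(199.2/D)·0.5·1000·3.924²/1000
Solving for D: D = 0.047·199.2·0.5·1000·3.924²/(693.08·1000) = 0.104 m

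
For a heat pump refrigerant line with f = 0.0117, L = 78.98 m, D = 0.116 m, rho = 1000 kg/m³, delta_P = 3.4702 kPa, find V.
Formula: \Delta P = f \frac{L}{D} \frac{\rho V^2}{2}
Substituting knowns: 3.4702 = 0.0117·(78.98/0.116)·0.5·1000·V²/1000
Solving for V: V = √((3.4702·1000)/(0.0117·(78.98/0.116)·0.5·1000)) = 0.9334 m/s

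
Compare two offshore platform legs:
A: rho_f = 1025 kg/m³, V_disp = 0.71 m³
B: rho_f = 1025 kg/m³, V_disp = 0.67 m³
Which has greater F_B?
F_B(A) = 7139 N, F_B(B) = 6737 N. Answer: A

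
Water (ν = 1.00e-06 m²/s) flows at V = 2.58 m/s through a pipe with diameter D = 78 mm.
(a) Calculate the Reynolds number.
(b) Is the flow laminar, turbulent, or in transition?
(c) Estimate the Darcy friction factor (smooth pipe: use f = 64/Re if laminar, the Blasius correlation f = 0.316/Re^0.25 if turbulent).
(a) Re = V·D/ν = 2.58·0.078/1.00e-06 = 201240
(b) Flow regime: turbulent (Re > 4000)
(c) Friction factor: f = 0.316/Re^0.25 = 0.316/201240^0.25 = 0.01492 (Blasius is strictly valid for Re ≲ 1e5; used here as the smooth-pipe estimate the problem specifies)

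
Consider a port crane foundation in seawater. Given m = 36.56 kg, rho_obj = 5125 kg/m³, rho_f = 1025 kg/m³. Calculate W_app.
Formula: W_{app} = mg\left(1 - \frac{\rho_f}{\rho_{obj}}\right)
W_app = 36.56·9.81·(1 − 1025/5125) = 286.9 N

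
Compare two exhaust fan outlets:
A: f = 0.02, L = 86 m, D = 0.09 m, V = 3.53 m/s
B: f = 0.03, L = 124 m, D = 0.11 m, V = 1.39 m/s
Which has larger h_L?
h_L(A) = 12.14 m, h_L(B) = 3.33 m. Answer: A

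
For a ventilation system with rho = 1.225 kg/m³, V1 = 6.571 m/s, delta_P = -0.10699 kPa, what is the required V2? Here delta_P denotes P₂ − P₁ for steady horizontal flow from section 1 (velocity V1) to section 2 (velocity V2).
Formula: \Delta P = \frac{1}{2} \rho (V_1^2 - V_2^2)
Substituting knowns: -0.10699 = 0.5·1.225·(6.571² − V2²)/1000
Solving for V2: V2 = √(6.571² − 2·(-0.10699·1000)/1.225) = 14.76 m/s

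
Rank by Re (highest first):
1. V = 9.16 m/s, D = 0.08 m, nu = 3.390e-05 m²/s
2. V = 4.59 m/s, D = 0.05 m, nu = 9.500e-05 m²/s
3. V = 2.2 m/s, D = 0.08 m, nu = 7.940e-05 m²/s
Case 1: Re = 21617
Case 2: Re = 2416
Case 3: Re = 2217
Ranking (highest first): 1, 2, 3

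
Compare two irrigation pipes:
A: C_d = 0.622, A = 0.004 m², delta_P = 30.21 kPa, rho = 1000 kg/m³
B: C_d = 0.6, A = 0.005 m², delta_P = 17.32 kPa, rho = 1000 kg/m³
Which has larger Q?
Q(A) = 19.34 L/s, Q(B) = 17.66 L/s. Answer: A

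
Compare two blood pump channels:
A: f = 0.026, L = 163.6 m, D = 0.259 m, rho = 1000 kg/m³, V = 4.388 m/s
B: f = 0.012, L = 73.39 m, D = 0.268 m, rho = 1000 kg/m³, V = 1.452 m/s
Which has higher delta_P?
delta_P(A) = 158.1 kPa, delta_P(B) = 3.464 kPa. Answer: A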